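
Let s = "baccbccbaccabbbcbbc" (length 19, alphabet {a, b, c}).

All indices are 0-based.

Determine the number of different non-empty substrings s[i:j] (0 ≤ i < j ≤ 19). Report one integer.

sorted suffixes:
  #0 SA[0]=11  'abbbcbbc'
  #1 SA[1]=8  'accabbbcbbc'
  #2 SA[2]=1  'accbccbaccabbbcbbc'
  #3 SA[3]=7  'baccabbbcbbc'
  #4 SA[4]=0  'baccbccbaccabbbcbbc'
  #5 SA[5]=12  'bbbcbbc'
  #6 SA[6]=16  'bbc'
  #7 SA[7]=13  'bbcbbc'
  #8 SA[8]=17  'bc'
  #9 SA[9]=14  'bcbbc'
  #10 SA[10]=4  'bccbaccabbbcbbc'
  #11 SA[11]=18  'c'
  #12 SA[12]=10  'cabbbcbbc'
  #13 SA[13]=6  'cbaccabbbcbbc'
  #14 SA[14]=15  'cbbc'
  #15 SA[15]=3  'cbccbaccabbbcbbc'
  #16 SA[16]=9  'ccabbbcbbc'
  #17 SA[17]=5  'ccbaccabbbcbbc'
  #18 SA[18]=2  'ccbccbaccabbbcbbc'

SA = [11, 8, 1, 7, 0, 12, 16, 13, 17, 14, 4, 18, 10, 6, 15, 3, 9, 5, 2]
rank  pair      lcp
   1  s[11:],s[8:]  1  'a'
   2  s[8:],s[1:]  3  'acc'
   3  s[1:],s[7:]  0  ''
   4  s[7:],s[0:]  4  'bacc'
   5  s[0:],s[12:]  1  'b'
   6  s[12:],s[16:]  2  'bb'
   7  s[16:],s[13:]  3  'bbc'
   8  s[13:],s[17:]  1  'b'
   9  s[17:],s[14:]  2  'bc'
  10  s[14:],s[4:]  2  'bc'
  11  s[4:],s[18:]  0  ''
  12  s[18:],s[10:]  1  'c'
  13  s[10:],s[6:]  1  'c'
  14  s[6:],s[15:]  2  'cb'
  15  s[15:],s[3:]  2  'cb'
  16  s[3:],s[9:]  1  'c'
  17  s[9:],s[5:]  2  'cc'
  18  s[5:],s[2:]  3  'ccb'

n(n+1)/2 = 19·20/2 = 190
Σ LCP = 0 + 1 + 3 + 0 + 4 + 1 + 2 + 3 + 1 + 2 + 2 + 0 + 1 + 1 + 2 + 2 + 1 + 2 + 3 = 31
distinct = 190 − 31 = 159

159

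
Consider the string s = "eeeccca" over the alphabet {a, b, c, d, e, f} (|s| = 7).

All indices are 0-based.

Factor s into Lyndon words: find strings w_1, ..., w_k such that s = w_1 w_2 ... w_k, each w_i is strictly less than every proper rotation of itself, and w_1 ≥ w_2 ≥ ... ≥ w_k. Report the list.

emit factor 1: 'e' (i=0, period=1)
emit factor 2: 'e' (i=1, period=1)
emit factor 3: 'e' (i=2, period=1)
emit factor 4: 'c' (i=3, period=1)
emit factor 5: 'c' (i=4, period=1)
emit factor 6: 'c' (i=5, period=1)
emit factor 7: 'a' (i=6, period=1)

["e", "e", "e", "c", "c", "c", "a"]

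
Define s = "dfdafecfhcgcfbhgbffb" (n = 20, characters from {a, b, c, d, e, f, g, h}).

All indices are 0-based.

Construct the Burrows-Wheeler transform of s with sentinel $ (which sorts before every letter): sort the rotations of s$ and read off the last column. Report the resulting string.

rank  rotation               last
    0  $dfdafecfhcgcfbhgbffb  b
    1  afecfhcgcfbhgbffb$dfd  d
    2  b$dfdafecfhcgcfbhgbff  f
    3  bffb$dfdafecfhcgcfbhg  g
    4  bhgbffb$dfdafecfhcgcf  f
    5  cfbhgbffb$dfdafecfhcg  g
    6  cfhcgcfbhgbffb$dfdafe  e
    7  cgcfbhgbffb$dfdafecfh  h
    8  dafecfhcgcfbhgbffb$df  f
    9  dfdafecfhcgcfbhgbffb$  $
   10  ecfhcgcfbhgbffb$dfdaf  f
   11  fb$dfdafecfhcgcfbhgbf  f
   12  fbhgbffb$dfdafecfhcgc  c
   13  fdafecfhcgcfbhgbffb$d  d
   14  fecfhcgcfbhgbffb$dfda  a
   15  ffb$dfdafecfhcgcfbhgb  b
   16  fhcgcfbhgbffb$dfdafec  c
   17  gbffb$dfdafecfhcgcfbh  h
   18  gcfbhgbffb$dfdafecfhc  c
   19  hcgcfbhgbffb$dfdafecf  f
   20  hgbffb$dfdafecfhcgcfb  b

bdfgfgehf$ffcdabchcfb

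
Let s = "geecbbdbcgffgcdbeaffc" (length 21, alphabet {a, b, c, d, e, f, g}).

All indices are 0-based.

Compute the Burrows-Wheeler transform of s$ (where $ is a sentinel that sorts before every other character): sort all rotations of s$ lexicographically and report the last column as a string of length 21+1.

rank  rotation                last
    0  $geecbbdbcgffgcdbeaffc  c
    1  affc$geecbbdbcgffgcdbe  e
    2  bbdbcgffgcdbeaffc$geec  c
    3  bcgffgcdbeaffc$geecbbd  d
    4  bdbcgffgcdbeaffc$geecb  b
    5  beaffc$geecbbdbcgffgcd  d
    6  c$geecbbdbcgffgcdbeaff  f
    7  cbbdbcgffgcdbeaffc$gee  e
    8  cdbeaffc$geecbbdbcgffg  g
    9  cgffgcdbeaffc$geecbbdb  b
   10  dbcgffgcdbeaffc$geecbb  b
   11  dbeaffc$geecbbdbcgffgc  c
   12  eaffc$geecbbdbcgffgcdb  b
   13  ecbbdbcgffgcdbeaffc$ge  e
   14  eecbbdbcgffgcdbeaffc$g  g
   15  fc$geecbbdbcgffgcdbeaf  f
   16  ffc$geecbbdbcgffgcdbea  a
   17  ffgcdbeaffc$geecbbdbcg  g
   18  fgcdbeaffc$geecbbdbcgf  f
   19  gcdbeaffc$geecbbdbcgff  f
   20  geecbbdbcgffgcdbeaffc$  $
   21  gffgcdbeaffc$geecbbdbc  c

cecdbdfegbbcbegfagff$c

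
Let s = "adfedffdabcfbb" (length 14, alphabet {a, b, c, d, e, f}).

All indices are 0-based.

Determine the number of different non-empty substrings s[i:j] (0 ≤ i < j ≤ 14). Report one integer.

sorted suffixes:
  #0 SA[0]=8  'abcfbb'
  #1 SA[1]=0  'adfedffdabcfbb'
  #2 SA[2]=13  'b'
  #3 SA[3]=12  'bb'
  #4 SA[4]=9  'bcfbb'
  #5 SA[5]=10  'cfbb'
  #6 SA[6]=7  'dabcfbb'
  #7 SA[7]=1  'dfedffdabcfbb'
  #8 SA[8]=4  'dffdabcfbb'
  #9 SA[9]=3  'edffdabcfbb'
  #10 SA[10]=11  'fbb'
  #11 SA[11]=6  'fdabcfbb'
  #12 SA[12]=2  'fedffdabcfbb'
  #13 SA[13]=5  'ffdabcfbb'

SA = [8, 0, 13, 12, 9, 10, 7, 1, 4, 3, 11, 6, 2, 5]
rank  pair      lcp
   1  s[8:],s[0:]  1  'a'
   2  s[0:],s[13:]  0  ''
   3  s[13:],s[12:]  1  'b'
   4  s[12:],s[9:]  1  'b'
   5  s[9:],s[10:]  0  ''
   6  s[10:],s[7:]  0  ''
   7  s[7:],s[1:]  1  'd'
   8  s[1:],s[4:]  2  'df'
   9  s[4:],s[3:]  0  ''
  10  s[3:],s[11:]  0  ''
  11  s[11:],s[6:]  1  'f'
  12  s[6:],s[2:]  1  'f'
  13  s[2:],s[5:]  1  'f'

n(n+1)/2 = 14·15/2 = 105
Σ LCP = 0 + 1 + 0 + 1 + 1 + 0 + 0 + 1 + 2 + 0 + 0 + 1 + 1 + 1 = 9
distinct = 105 − 9 = 96

96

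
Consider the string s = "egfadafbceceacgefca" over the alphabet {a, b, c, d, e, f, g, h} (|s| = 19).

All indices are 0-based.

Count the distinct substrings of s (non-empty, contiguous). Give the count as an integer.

sorted suffixes:
  #0 SA[0]=18  'a'
  #1 SA[1]=12  'acgefca'
  #2 SA[2]=3  'adafbceceacgefca'
  #3 SA[3]=5  'afbceceacgefca'
  #4 SA[4]=7  'bceceacgefca'
  #5 SA[5]=17  'ca'
  #6 SA[6]=10  'ceacgefca'
  #7 SA[7]=8  'ceceacgefca'
  #8 SA[8]=13  'cgefca'
  #9 SA[9]=4  'dafbceceacgefca'
  #10 SA[10]=11  'eacgefca'
  #11 SA[11]=9  'eceacgefca'
  #12 SA[12]=15  'efca'
  #13 SA[13]=0  'egfadafbceceacgefca'
  #14 SA[14]=2  'fadafbceceacgefca'
  #15 SA[15]=6  'fbceceacgefca'
  #16 SA[16]=16  'fca'
  #17 SA[17]=14  'gefca'
  #18 SA[18]=1  'gfadafbceceacgefca'

SA = [18, 12, 3, 5, 7, 17, 10, 8, 13, 4, 11, 9, 15, 0, 2, 6, 16, 14, 1]
i: (SA[i-1],SA[i]) lcp shared
  1: (18,12) 1 'a'
  2: (12,3) 1 'a'
  3: (3,5) 1 'a'
  4: (5,7) 0 ''
  5: (7,17) 0 ''
  6: (17,10) 1 'c'
  7: (10,8) 2 'ce'
  8: (8,13) 1 'c'
  9: (13,4) 0 ''
  10: (4,11) 0 ''
  11: (11,9) 1 'e'
  12: (9,15) 1 'e'
  13: (15,0) 1 'e'
  14: (0,2) 0 ''
  15: (2,6) 1 'f'
  16: (6,16) 1 'f'
  17: (16,14) 0 ''
  18: (14,1) 1 'g'

n(n+1)/2 = 19·20/2 = 190
Σ LCP = 0 + 1 + 1 + 1 + 0 + 0 + 1 + 2 + 1 + 0 + 0 + 1 + 1 + 1 + 0 + 1 + 1 + 0 + 1 = 13
distinct = 190 − 13 = 177

177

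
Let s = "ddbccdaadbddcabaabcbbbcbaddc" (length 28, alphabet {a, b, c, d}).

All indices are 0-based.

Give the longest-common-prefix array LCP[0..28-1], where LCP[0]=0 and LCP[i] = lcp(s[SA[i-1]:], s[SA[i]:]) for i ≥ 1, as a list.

[0, 2, 1, 2, 1, 2, 0, 2, 1, 2, 1, 3, 2, 1, 0, 1, 1, 2, 1, 1, 0, 1, 2, 1, 2, 1, 2, 3]

rank→(start, suffix):
  0 → (15, 'aabcbbbcbaddc')
  1 → (6, 'aadbddcabaabcbbbcbaddc')
  2 → (13, 'abaabcbbbcbaddc')
  3 → (16, 'abcbbbcbaddc')
  4 → (7, 'adbddcabaabcbbbcbaddc')
  5 → (24, 'addc')
  6 → (14, 'baabcbbbcbaddc')
  7 → (23, 'baddc')
  8 → (19, 'bbbcbaddc')
  9 → (20, 'bbcbaddc')
  10 → (21, 'bcbaddc')
  11 → (17, 'bcbbbcbaddc')
  12 → (2, 'bccdaadbddcabaabcbbbcbaddc')
  13 → (9, 'bddcabaabcbbbcbaddc')
  14 → (27, 'c')
  15 → (12, 'cabaabcbbbcbaddc')
  16 → (22, 'cbaddc')
  17 → (18, 'cbbbcbaddc')
  18 → (3, 'ccdaadbddcabaabcbbbcbaddc')
  19 → (4, 'cdaadbddcabaabcbbbcbaddc')
  20 → (5, 'daadbddcabaabcbbbcbaddc')
  21 → (1, 'dbccdaadbddcabaabcbbbcbaddc')
  22 → (8, 'dbddcabaabcbbbcbaddc')
  23 → (26, 'dc')
  24 → (11, 'dcabaabcbbbcbaddc')
  25 → (0, 'ddbccdaadbddcabaabcbbbcbaddc')
  26 → (25, 'ddc')
  27 → (10, 'ddcabaabcbbbcbaddc')

SA = [15, 6, 13, 16, 7, 24, 14, 23, 19, 20, 21, 17, 2, 9, 27, 12, 22, 18, 3, 4, 5, 1, 8, 26, 11, 0, 25, 10]
rank  pair      lcp
   1  s[15:],s[6:]  2  'aa'
   2  s[6:],s[13:]  1  'a'
   3  s[13:],s[16:]  2  'ab'
   4  s[16:],s[7:]  1  'a'
   5  s[7:],s[24:]  2  'ad'
   6  s[24:],s[14:]  0  ''
   7  s[14:],s[23:]  2  'ba'
   8  s[23:],s[19:]  1  'b'
   9  s[19:],s[20:]  2  'bb'
  10  s[20:],s[21:]  1  'b'
  11  s[21:],s[17:]  3  'bcb'
  12  s[17:],s[2:]  2  'bc'
  13  s[2:],s[9:]  1  'b'
  14  s[9:],s[27:]  0  ''
  15  s[27:],s[12:]  1  'c'
  16  s[12:],s[22:]  1  'c'
  17  s[22:],s[18:]  2  'cb'
  18  s[18:],s[3:]  1  'c'
  19  s[3:],s[4:]  1  'c'
  20  s[4:],s[5:]  0  ''
  21  s[5:],s[1:]  1  'd'
  22  s[1:],s[8:]  2  'db'
  23  s[8:],s[26:]  1  'd'
  24  s[26:],s[11:]  2  'dc'
  25  s[11:],s[0:]  1  'd'
  26  s[0:],s[25:]  2  'dd'
  27  s[25:],s[10:]  3  'ddc'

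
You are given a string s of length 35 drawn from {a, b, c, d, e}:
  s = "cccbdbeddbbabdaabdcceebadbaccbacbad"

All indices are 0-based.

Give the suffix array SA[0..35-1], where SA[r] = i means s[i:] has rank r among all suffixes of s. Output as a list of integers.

[14, 11, 15, 30, 26, 33, 23, 10, 29, 25, 32, 22, 9, 12, 3, 16, 5, 28, 31, 2, 27, 1, 0, 18, 19, 34, 13, 24, 8, 4, 17, 7, 21, 6, 20]

sorted suffixes:
  #0 SA[0]=14  'aabdcceebadbaccbacbad'
  #1 SA[1]=11  'abdaabdcceebadbaccbacbad'
  #2 SA[2]=15  'abdcceebadbaccbacbad'
  #3 SA[3]=30  'acbad'
  #4 SA[4]=26  'accbacbad'
  #5 SA[5]=33  'ad'
  #6 SA[6]=23  'adbaccbacbad'
  #7 SA[7]=10  'babdaabdcceebadbaccbacbad'
  #8 SA[8]=29  'bacbad'
  #9 SA[9]=25  'baccbacbad'
  #10 SA[10]=32  'bad'
  #11 SA[11]=22  'badbaccbacbad'
  #12 SA[12]=9  'bbabdaabdcceebadbaccbacbad'
  #13 SA[13]=12  'bdaabdcceebadbaccbacbad'
  #14 SA[14]=3  'bdbeddbbabdaabdcceebadbaccbacbad'
  #15 SA[15]=16  'bdcceebadbaccbacbad'
  #16 SA[16]=5  'beddbbabdaabdcceebadbaccbacbad'
  #17 SA[17]=28  'cbacbad'
  #18 SA[18]=31  'cbad'
  #19 SA[19]=2  'cbdbeddbbabdaabdcceebadbaccbacbad'
  #20 SA[20]=27  'ccbacbad'
  #21 SA[21]=1  'ccbdbeddbbabdaabdcceebadbaccbacbad'
  #22 SA[22]=0  'cccbdbeddbbabdaabdcceebadbaccbacbad'
  #23 SA[23]=18  'cceebadbaccbacbad'
  #24 SA[24]=19  'ceebadbaccbacbad'
  #25 SA[25]=34  'd'
  #26 SA[26]=13  'daabdcceebadbaccbacbad'
  #27 SA[27]=24  'dbaccbacbad'
  #28 SA[28]=8  'dbbabdaabdcceebadbaccbacbad'
  #29 SA[29]=4  'dbeddbbabdaabdcceebadbaccbacbad'
  #30 SA[30]=17  'dcceebadbaccbacbad'
  #31 SA[31]=7  'ddbbabdaabdcceebadbaccbacbad'
  #32 SA[32]=21  'ebadbaccbacbad'
  #33 SA[33]=6  'eddbbabdaabdcceebadbaccbacbad'
  #34 SA[34]=20  'eebadbaccbacbad'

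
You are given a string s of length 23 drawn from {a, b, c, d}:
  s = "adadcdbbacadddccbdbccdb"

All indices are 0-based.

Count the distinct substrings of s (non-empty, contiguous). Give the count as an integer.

248

rank→(start, suffix):
  0 → (8, 'acadddccbdbccdb')
  1 → (0, 'adadcdbbacadddccbdbccdb')
  2 → (2, 'adcdbbacadddccbdbccdb')
  3 → (10, 'adddccbdbccdb')
  4 → (22, 'b')
  5 → (7, 'bacadddccbdbccdb')
  6 → (6, 'bbacadddccbdbccdb')
  7 → (18, 'bccdb')
  8 → (16, 'bdbccdb')
  9 → (9, 'cadddccbdbccdb')
  10 → (15, 'cbdbccdb')
  11 → (14, 'ccbdbccdb')
  12 → (19, 'ccdb')
  13 → (20, 'cdb')
  14 → (4, 'cdbbacadddccbdbccdb')
  15 → (1, 'dadcdbbacadddccbdbccdb')
  16 → (21, 'db')
  17 → (5, 'dbbacadddccbdbccdb')
  18 → (17, 'dbccdb')
  19 → (13, 'dccbdbccdb')
  20 → (3, 'dcdbbacadddccbdbccdb')
  21 → (12, 'ddccbdbccdb')
  22 → (11, 'dddccbdbccdb')

SA = [8, 0, 2, 10, 22, 7, 6, 18, 16, 9, 15, 14, 19, 20, 4, 1, 21, 5, 17, 13, 3, 12, 11]
rank  pair      lcp
   1  s[8:],s[0:]  1  'a'
   2  s[0:],s[2:]  2  'ad'
   3  s[2:],s[10:]  2  'ad'
   4  s[10:],s[22:]  0  ''
   5  s[22:],s[7:]  1  'b'
   6  s[7:],s[6:]  1  'b'
   7  s[6:],s[18:]  1  'b'
   8  s[18:],s[16:]  1  'b'
   9  s[16:],s[9:]  0  ''
  10  s[9:],s[15:]  1  'c'
  11  s[15:],s[14:]  1  'c'
  12  s[14:],s[19:]  2  'cc'
  13  s[19:],s[20:]  1  'c'
  14  s[20:],s[4:]  3  'cdb'
  15  s[4:],s[1:]  0  ''
  16  s[1:],s[21:]  1  'd'
  17  s[21:],s[5:]  2  'db'
  18  s[5:],s[17:]  2  'db'
  19  s[17:],s[13:]  1  'd'
  20  s[13:],s[3:]  2  'dc'
  21  s[3:],s[12:]  1  'd'
  22  s[12:],s[11:]  2  'dd'

n(n+1)/2 = 23·24/2 = 276
Σ LCP = 0 + 1 + 2 + 2 + 0 + 1 + 1 + 1 + 1 + 0 + 1 + 1 + 2 + 1 + 3 + 0 + 1 + 2 + 2 + 1 + 2 + 1 + 2 = 28
distinct = 276 − 28 = 248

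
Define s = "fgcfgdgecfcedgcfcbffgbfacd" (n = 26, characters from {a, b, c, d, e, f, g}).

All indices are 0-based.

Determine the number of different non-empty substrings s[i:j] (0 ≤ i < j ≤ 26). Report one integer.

322

rank | idx | suffix
   0 |  23 | acd
   1 |  21 | bfacd
   2 |  17 | bffgbfacd
   3 |  16 | cbffgbfacd
   4 |  24 | cd
   5 |  10 | cedgcfcbffgbfacd
   6 |  14 | cfcbffgbfacd
   7 |   8 | cfcedgcfcbffgbfacd
   8 |   2 | cfgdgecfcedgcfcbffgbfacd
   9 |  25 | d
  10 |  12 | dgcfcbffgbfacd
  11 |   5 | dgecfcedgcfcbffgbfacd
  12 |   7 | ecfcedgcfcbffgbfacd
  13 |  11 | edgcfcbffgbfacd
  14 |  22 | facd
  15 |  15 | fcbffgbfacd
  16 |   9 | fcedgcfcbffgbfacd
  17 |  18 | ffgbfacd
  18 |  19 | fgbfacd
  19 |   0 | fgcfgdgecfcedgcfcbffgbfacd
  20 |   3 | fgdgecfcedgcfcbffgbfacd
  21 |  20 | gbfacd
  22 |  13 | gcfcbffgbfacd
  23 |   1 | gcfgdgecfcedgcfcbffgbfacd
  24 |   4 | gdgecfcedgcfcbffgbfacd
  25 |   6 | gecfcedgcfcbffgbfacd

SA = [23, 21, 17, 16, 24, 10, 14, 8, 2, 25, 12, 5, 7, 11, 22, 15, 9, 18, 19, 0, 3, 20, 13, 1, 4, 6]
i: (SA[i-1],SA[i]) lcp shared
  1: (23,21) 0 ''
  2: (21,17) 2 'bf'
  3: (17,16) 0 ''
  4: (16,24) 1 'c'
  5: (24,10) 1 'c'
  6: (10,14) 1 'c'
  7: (14,8) 3 'cfc'
  8: (8,2) 2 'cf'
  9: (2,25) 0 ''
  10: (25,12) 1 'd'
  11: (12,5) 2 'dg'
  12: (5,7) 0 ''
  13: (7,11) 1 'e'
  14: (11,22) 0 ''
  15: (22,15) 1 'f'
  16: (15,9) 2 'fc'
  17: (9,18) 1 'f'
  18: (18,19) 1 'f'
  19: (19,0) 2 'fg'
  20: (0,3) 2 'fg'
  21: (3,20) 0 ''
  22: (20,13) 1 'g'
  23: (13,1) 3 'gcf'
  24: (1,4) 1 'g'
  25: (4,6) 1 'g'

n(n+1)/2 = 26·27/2 = 351
Σ LCP = 0 + 0 + 2 + 0 + 1 + 1 + 1 + 3 + 2 + 0 + 1 + 2 + 0 + 1 + 0 + 1 + 2 + 1 + 1 + 2 + 2 + 0 + 1 + 3 + 1 + 1 = 29
distinct = 351 − 29 = 322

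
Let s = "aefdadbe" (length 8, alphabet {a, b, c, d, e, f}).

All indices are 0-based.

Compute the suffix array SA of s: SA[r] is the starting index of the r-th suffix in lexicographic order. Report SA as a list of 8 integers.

rank | idx | suffix
   0 |   4 | adbe
   1 |   0 | aefdadbe
   2 |   6 | be
   3 |   3 | dadbe
   4 |   5 | dbe
   5 |   7 | e
   6 |   1 | efdadbe
   7 |   2 | fdadbe

[4, 0, 6, 3, 5, 7, 1, 2]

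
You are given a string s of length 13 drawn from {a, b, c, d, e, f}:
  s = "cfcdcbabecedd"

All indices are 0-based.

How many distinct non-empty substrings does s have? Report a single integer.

rank | idx | suffix
   0 |   6 | abecedd
   1 |   5 | babecedd
   2 |   7 | becedd
   3 |   4 | cbabecedd
   4 |   2 | cdcbabecedd
   5 |   9 | cedd
   6 |   0 | cfcdcbabecedd
   7 |  12 | d
   8 |   3 | dcbabecedd
   9 |  11 | dd
  10 |   8 | ecedd
  11 |  10 | edd
  12 |   1 | fcdcbabecedd

SA = [6, 5, 7, 4, 2, 9, 0, 12, 3, 11, 8, 10, 1]
[i] adj suffixes → lcp
  [1] 6/5 → 0 ('')
  [2] 5/7 → 1 ('b')
  [3] 7/4 → 0 ('')
  [4] 4/2 → 1 ('c')
  [5] 2/9 → 1 ('c')
  [6] 9/0 → 1 ('c')
  [7] 0/12 → 0 ('')
  [8] 12/3 → 1 ('d')
  [9] 3/11 → 1 ('d')
  [10] 11/8 → 0 ('')
  [11] 8/10 → 1 ('e')
  [12] 10/1 → 0 ('')

n(n+1)/2 = 13·14/2 = 91
Σ LCP = 0 + 0 + 1 + 0 + 1 + 1 + 1 + 0 + 1 + 1 + 0 + 1 + 0 = 7
distinct = 91 − 7 = 84

84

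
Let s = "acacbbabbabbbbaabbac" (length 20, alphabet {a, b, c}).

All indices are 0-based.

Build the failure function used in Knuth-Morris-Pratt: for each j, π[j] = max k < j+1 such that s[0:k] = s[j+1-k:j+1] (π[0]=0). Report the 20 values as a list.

π[0] = 0
j=1 s[j]='c': π[1]=0 (border '')
j=2 s[j]='a': π[2]=1 (border 'a')
j=3 s[j]='c': π[3]=2 (border 'ac')
j=4 s[j]='b': k: 2→0; π[4]=0 (border '')
j=5 s[j]='b': π[5]=0 (border '')
j=6 s[j]='a': π[6]=1 (border 'a')
j=7 s[j]='b': k: 1→0; π[7]=0 (border '')
j=8 s[j]='b': π[8]=0 (border '')
j=9 s[j]='a': π[9]=1 (border 'a')
j=10 s[j]='b': k: 1→0; π[10]=0 (border '')
j=11 s[j]='b': π[11]=0 (border '')
j=12 s[j]='b': π[12]=0 (border '')
j=13 s[j]='b': π[13]=0 (border '')
j=14 s[j]='a': π[14]=1 (border 'a')
j=15 s[j]='a': k: 1→0; π[15]=1 (border 'a')
j=16 s[j]='b': k: 1→0; π[16]=0 (border '')
j=17 s[j]='b': π[17]=0 (border '')
j=18 s[j]='a': π[18]=1 (border 'a')
j=19 s[j]='c': π[19]=2 (border 'ac')

[0, 0, 1, 2, 0, 0, 1, 0, 0, 1, 0, 0, 0, 0, 1, 1, 0, 0, 1, 2]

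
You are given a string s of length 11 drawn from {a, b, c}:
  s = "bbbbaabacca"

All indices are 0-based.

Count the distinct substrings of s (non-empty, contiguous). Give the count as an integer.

sorted suffixes:
  #0 SA[0]=10  'a'
  #1 SA[1]=4  'aabacca'
  #2 SA[2]=5  'abacca'
  #3 SA[3]=7  'acca'
  #4 SA[4]=3  'baabacca'
  #5 SA[5]=6  'bacca'
  #6 SA[6]=2  'bbaabacca'
  #7 SA[7]=1  'bbbaabacca'
  #8 SA[8]=0  'bbbbaabacca'
  #9 SA[9]=9  'ca'
  #10 SA[10]=8  'cca'

SA = [10, 4, 5, 7, 3, 6, 2, 1, 0, 9, 8]
i: (SA[i-1],SA[i]) lcp shared
  1: (10,4) 1 'a'
  2: (4,5) 1 'a'
  3: (5,7) 1 'a'
  4: (7,3) 0 ''
  5: (3,6) 2 'ba'
  6: (6,2) 1 'b'
  7: (2,1) 2 'bb'
  8: (1,0) 3 'bbb'
  9: (0,9) 0 ''
  10: (9,8) 1 'c'

n(n+1)/2 = 11·12/2 = 66
Σ LCP = 0 + 1 + 1 + 1 + 0 + 2 + 1 + 2 + 3 + 0 + 1 = 12
distinct = 66 − 12 = 54

54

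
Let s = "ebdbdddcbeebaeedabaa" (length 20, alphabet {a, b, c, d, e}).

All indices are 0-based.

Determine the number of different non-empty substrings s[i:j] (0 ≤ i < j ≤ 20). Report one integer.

sorted suffixes:
  #0 SA[0]=19  'a'
  #1 SA[1]=18  'aa'
  #2 SA[2]=16  'abaa'
  #3 SA[3]=12  'aeedabaa'
  #4 SA[4]=17  'baa'
  #5 SA[5]=11  'baeedabaa'
  #6 SA[6]=1  'bdbdddcbeebaeedabaa'
  #7 SA[7]=3  'bdddcbeebaeedabaa'
  #8 SA[8]=8  'beebaeedabaa'
  #9 SA[9]=7  'cbeebaeedabaa'
  #10 SA[10]=15  'dabaa'
  #11 SA[11]=2  'dbdddcbeebaeedabaa'
  #12 SA[12]=6  'dcbeebaeedabaa'
  #13 SA[13]=5  'ddcbeebaeedabaa'
  #14 SA[14]=4  'dddcbeebaeedabaa'
  #15 SA[15]=10  'ebaeedabaa'
  #16 SA[16]=0  'ebdbdddcbeebaeedabaa'
  #17 SA[17]=14  'edabaa'
  #18 SA[18]=9  'eebaeedabaa'
  #19 SA[19]=13  'eedabaa'

SA = [19, 18, 16, 12, 17, 11, 1, 3, 8, 7, 15, 2, 6, 5, 4, 10, 0, 14, 9, 13]
[i] adj suffixes → lcp
  [1] 19/18 → 1 ('a')
  [2] 18/16 → 1 ('a')
  [3] 16/12 → 1 ('a')
  [4] 12/17 → 0 ('')
  [5] 17/11 → 2 ('ba')
  [6] 11/1 → 1 ('b')
  [7] 1/3 → 2 ('bd')
  [8] 3/8 → 1 ('b')
  [9] 8/7 → 0 ('')
  [10] 7/15 → 0 ('')
  [11] 15/2 → 1 ('d')
  [12] 2/6 → 1 ('d')
  [13] 6/5 → 1 ('d')
  [14] 5/4 → 2 ('dd')
  [15] 4/10 → 0 ('')
  [16] 10/0 → 2 ('eb')
  [17] 0/14 → 1 ('e')
  [18] 14/9 → 1 ('e')
  [19] 9/13 → 2 ('ee')

n(n+1)/2 = 20·21/2 = 210
Σ LCP = 0 + 1 + 1 + 1 + 0 + 2 + 1 + 2 + 1 + 0 + 0 + 1 + 1 + 1 + 2 + 0 + 2 + 1 + 1 + 2 = 20
distinct = 210 − 20 = 190

190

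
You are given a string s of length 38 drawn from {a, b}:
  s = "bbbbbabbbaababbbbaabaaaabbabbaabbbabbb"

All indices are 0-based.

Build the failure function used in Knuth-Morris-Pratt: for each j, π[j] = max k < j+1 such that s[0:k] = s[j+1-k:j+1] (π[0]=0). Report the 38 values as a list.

π[0] = 0
j=1 s[j]='b': π[1]=1 (border 'b')
j=2 s[j]='b': π[2]=2 (border 'bb')
j=3 s[j]='b': π[3]=3 (border 'bbb')
j=4 s[j]='b': π[4]=4 (border 'bbbb')
j=5 s[j]='a': k: 4→3→2→1→0; π[5]=0 (border '')
j=6 s[j]='b': π[6]=1 (border 'b')
j=7 s[j]='b': π[7]=2 (border 'bb')
j=8 s[j]='b': π[8]=3 (border 'bbb')
j=9 s[j]='a': k: 3→2→1→0; π[9]=0 (border '')
j=10 s[j]='a': π[10]=0 (border '')
j=11 s[j]='b': π[11]=1 (border 'b')
j=12 s[j]='a': k: 1→0; π[12]=0 (border '')
j=13 s[j]='b': π[13]=1 (border 'b')
j=14 s[j]='b': π[14]=2 (border 'bb')
j=15 s[j]='b': π[15]=3 (border 'bbb')
j=16 s[j]='b': π[16]=4 (border 'bbbb')
j=17 s[j]='a': k: 4→3→2→1→0; π[17]=0 (border '')
j=18 s[j]='a': π[18]=0 (border '')
j=19 s[j]='b': π[19]=1 (border 'b')
j=20 s[j]='a': k: 1→0; π[20]=0 (border '')
j=21 s[j]='a': π[21]=0 (border '')
j=22 s[j]='a': π[22]=0 (border '')
j=23 s[j]='a': π[23]=0 (border '')
j=24 s[j]='b': π[24]=1 (border 'b')
j=25 s[j]='b': π[25]=2 (border 'bb')
j=26 s[j]='a': k: 2→1→0; π[26]=0 (border '')
j=27 s[j]='b': π[27]=1 (border 'b')
j=28 s[j]='b': π[28]=2 (border 'bb')
j=29 s[j]='a': k: 2→1→0; π[29]=0 (border '')
j=30 s[j]='a': π[30]=0 (border '')
j=31 s[j]='b': π[31]=1 (border 'b')
j=32 s[j]='b': π[32]=2 (border 'bb')
j=33 s[j]='b': π[33]=3 (border 'bbb')
j=34 s[j]='a': k: 3→2→1→0; π[34]=0 (border '')
j=35 s[j]='b': π[35]=1 (border 'b')
j=36 s[j]='b': π[36]=2 (border 'bb')
j=37 s[j]='b': π[37]=3 (border 'bbb')

[0, 1, 2, 3, 4, 0, 1, 2, 3, 0, 0, 1, 0, 1, 2, 3, 4, 0, 0, 1, 0, 0, 0, 0, 1, 2, 0, 1, 2, 0, 0, 1, 2, 3, 0, 1, 2, 3]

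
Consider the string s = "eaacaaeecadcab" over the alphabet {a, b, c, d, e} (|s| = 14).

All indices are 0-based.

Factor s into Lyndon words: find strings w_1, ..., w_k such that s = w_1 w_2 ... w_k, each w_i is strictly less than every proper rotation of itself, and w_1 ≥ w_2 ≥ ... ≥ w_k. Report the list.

emit factor 1: 'e' (i=0, period=1)
emit factor 2: 'aacaaeecadcab' (i=1, period=13)

["e", "aacaaeecadcab"]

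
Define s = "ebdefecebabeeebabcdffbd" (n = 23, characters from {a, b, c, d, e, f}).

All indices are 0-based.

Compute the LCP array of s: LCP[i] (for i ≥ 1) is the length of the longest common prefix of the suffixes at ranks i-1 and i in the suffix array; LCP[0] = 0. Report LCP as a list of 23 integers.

sorted suffixes:
  #0 SA[0]=15  'abcdffbd'
  #1 SA[1]=9  'abeeebabcdffbd'
  #2 SA[2]=14  'babcdffbd'
  #3 SA[3]=8  'babeeebabcdffbd'
  #4 SA[4]=16  'bcdffbd'
  #5 SA[5]=21  'bd'
  #6 SA[6]=1  'bdefecebabeeebabcdffbd'
  #7 SA[7]=10  'beeebabcdffbd'
  #8 SA[8]=17  'cdffbd'
  #9 SA[9]=6  'cebabeeebabcdffbd'
  #10 SA[10]=22  'd'
  #11 SA[11]=2  'defecebabeeebabcdffbd'
  #12 SA[12]=18  'dffbd'
  #13 SA[13]=13  'ebabcdffbd'
  #14 SA[14]=7  'ebabeeebabcdffbd'
  #15 SA[15]=0  'ebdefecebabeeebabcdffbd'
  #16 SA[16]=5  'ecebabeeebabcdffbd'
  #17 SA[17]=12  'eebabcdffbd'
  #18 SA[18]=11  'eeebabcdffbd'
  #19 SA[19]=3  'efecebabeeebabcdffbd'
  #20 SA[20]=20  'fbd'
  #21 SA[21]=4  'fecebabeeebabcdffbd'
  #22 SA[22]=19  'ffbd'

SA = [15, 9, 14, 8, 16, 21, 1, 10, 17, 6, 22, 2, 18, 13, 7, 0, 5, 12, 11, 3, 20, 4, 19]
rank  pair      lcp
   1  s[15:],s[9:]  2  'ab'
   2  s[9:],s[14:]  0  ''
   3  s[14:],s[8:]  3  'bab'
   4  s[8:],s[16:]  1  'b'
   5  s[16:],s[21:]  1  'b'
   6  s[21:],s[1:]  2  'bd'
   7  s[1:],s[10:]  1  'b'
   8  s[10:],s[17:]  0  ''
   9  s[17:],s[6:]  1  'c'
  10  s[6:],s[22:]  0  ''
  11  s[22:],s[2:]  1  'd'
  12  s[2:],s[18:]  1  'd'
  13  s[18:],s[13:]  0  ''
  14  s[13:],s[7:]  4  'ebab'
  15  s[7:],s[0:]  2  'eb'
  16  s[0:],s[5:]  1  'e'
  17  s[5:],s[12:]  1  'e'
  18  s[12:],s[11:]  2  'ee'
  19  s[11:],s[3:]  1  'e'
  20  s[3:],s[20:]  0  ''
  21  s[20:],s[4:]  1  'f'
  22  s[4:],s[19:]  1  'f'

[0, 2, 0, 3, 1, 1, 2, 1, 0, 1, 0, 1, 1, 0, 4, 2, 1, 1, 2, 1, 0, 1, 1]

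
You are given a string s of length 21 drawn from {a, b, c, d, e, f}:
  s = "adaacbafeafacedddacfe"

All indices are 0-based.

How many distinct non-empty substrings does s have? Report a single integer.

210

rank | idx | suffix
   0 |   2 | aacbafeafacedddacfe
   1 |   3 | acbafeafacedddacfe
   2 |  11 | acedddacfe
   3 |  17 | acfe
   4 |   0 | adaacbafeafacedddacfe
   5 |   9 | afacedddacfe
   6 |   6 | afeafacedddacfe
   7 |   5 | bafeafacedddacfe
   8 |   4 | cbafeafacedddacfe
   9 |  12 | cedddacfe
  10 |  18 | cfe
  11 |   1 | daacbafeafacedddacfe
  12 |  16 | dacfe
  13 |  15 | ddacfe
  14 |  14 | dddacfe
  15 |  20 | e
  16 |   8 | eafacedddacfe
  17 |  13 | edddacfe
  18 |  10 | facedddacfe
  19 |  19 | fe
  20 |   7 | feafacedddacfe

SA = [2, 3, 11, 17, 0, 9, 6, 5, 4, 12, 18, 1, 16, 15, 14, 20, 8, 13, 10, 19, 7]
i: (SA[i-1],SA[i]) lcp shared
  1: (2,3) 1 'a'
  2: (3,11) 2 'ac'
  3: (11,17) 2 'ac'
  4: (17,0) 1 'a'
  5: (0,9) 1 'a'
  6: (9,6) 2 'af'
  7: (6,5) 0 ''
  8: (5,4) 0 ''
  9: (4,12) 1 'c'
  10: (12,18) 1 'c'
  11: (18,1) 0 ''
  12: (1,16) 2 'da'
  13: (16,15) 1 'd'
  14: (15,14) 2 'dd'
  15: (14,20) 0 ''
  16: (20,8) 1 'e'
  17: (8,13) 1 'e'
  18: (13,10) 0 ''
  19: (10,19) 1 'f'
  20: (19,7) 2 'fe'

n(n+1)/2 = 21·22/2 = 231
Σ LCP = 0 + 1 + 2 + 2 + 1 + 1 + 2 + 0 + 0 + 1 + 1 + 0 + 2 + 1 + 2 + 0 + 1 + 1 + 0 + 1 + 2 = 21
distinct = 231 − 21 = 210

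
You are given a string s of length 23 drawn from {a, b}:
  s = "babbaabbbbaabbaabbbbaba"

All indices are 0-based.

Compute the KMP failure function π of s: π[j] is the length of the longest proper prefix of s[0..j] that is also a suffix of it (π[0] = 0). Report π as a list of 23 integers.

[0, 0, 1, 1, 2, 0, 1, 1, 1, 1, 2, 0, 1, 1, 2, 0, 1, 1, 1, 1, 2, 3, 2]

π[0] = 0
j=1 s[j]='a': π[1]=0 (border '')
j=2 s[j]='b': π[2]=1 (border 'b')
j=3 s[j]='b': k: 1→0; π[3]=1 (border 'b')
j=4 s[j]='a': π[4]=2 (border 'ba')
j=5 s[j]='a': k: 2→0; π[5]=0 (border '')
j=6 s[j]='b': π[6]=1 (border 'b')
j=7 s[j]='b': k: 1→0; π[7]=1 (border 'b')
j=8 s[j]='b': k: 1→0; π[8]=1 (border 'b')
j=9 s[j]='b': k: 1→0; π[9]=1 (border 'b')
j=10 s[j]='a': π[10]=2 (border 'ba')
j=11 s[j]='a': k: 2→0; π[11]=0 (border '')
j=12 s[j]='b': π[12]=1 (border 'b')
j=13 s[j]='b': k: 1→0; π[13]=1 (border 'b')
j=14 s[j]='a': π[14]=2 (border 'ba')
j=15 s[j]='a': k: 2→0; π[15]=0 (border '')
j=16 s[j]='b': π[16]=1 (border 'b')
j=17 s[j]='b': k: 1→0; π[17]=1 (border 'b')
j=18 s[j]='b': k: 1→0; π[18]=1 (border 'b')
j=19 s[j]='b': k: 1→0; π[19]=1 (border 'b')
j=20 s[j]='a': π[20]=2 (border 'ba')
j=21 s[j]='b': π[21]=3 (border 'bab')
j=22 s[j]='a': k: 3→1; π[22]=2 (border 'ba')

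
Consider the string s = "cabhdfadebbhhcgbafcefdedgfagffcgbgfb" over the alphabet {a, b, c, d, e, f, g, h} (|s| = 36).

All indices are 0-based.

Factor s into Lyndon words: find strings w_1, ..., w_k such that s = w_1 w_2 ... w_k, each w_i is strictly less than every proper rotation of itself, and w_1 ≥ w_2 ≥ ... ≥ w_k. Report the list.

["c", "abhdfadebbhhcgbafcefdedgfagffcgbgfb"]

emit factor 1: 'c' (i=0, period=1)
emit factor 2: 'abhdfadebbhhcgbafcefdedgfagffcgbgfb' (i=1, period=35)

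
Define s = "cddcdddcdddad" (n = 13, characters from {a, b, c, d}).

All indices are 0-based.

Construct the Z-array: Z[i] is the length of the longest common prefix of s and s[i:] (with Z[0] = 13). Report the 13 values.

Z[0]=13
i=1: fresh scan; Z[1]=0
i=2: fresh scan; Z[2]=0
i=3: fresh scan; Z[3]=3 grow→box=[3,6)
i=4: min(r-i=2, Z[1]=0)=0; Z[4]=0
i=5: min(r-i=1, Z[2]=0)=0; Z[5]=0
i=6: fresh scan; Z[6]=0
i=7: fresh scan; Z[7]=3 grow→box=[7,10)
i=8: min(r-i=2, Z[1]=0)=0; Z[8]=0
i=9: min(r-i=1, Z[2]=0)=0; Z[9]=0
i=10: fresh scan; Z[10]=0
i=11: fresh scan; Z[11]=0
i=12: fresh scan; Z[12]=0

[13, 0, 0, 3, 0, 0, 0, 3, 0, 0, 0, 0, 0]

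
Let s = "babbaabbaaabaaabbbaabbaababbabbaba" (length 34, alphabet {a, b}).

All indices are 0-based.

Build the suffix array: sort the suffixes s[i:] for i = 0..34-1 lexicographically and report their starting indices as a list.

rank→(start, suffix):
  0 → (33, 'a')
  1 → (8, 'aaabaaabbbaabbaababbabbaba')
  2 → (12, 'aaabbbaabbaababbabbaba')
  3 → (9, 'aabaaabbbaabbaababbabbaba')
  4 → (22, 'aababbabbaba')
  5 → (4, 'aabbaaabaaabbbaabbaababbabbaba')
  6 → (18, 'aabbaababbabbaba')
  7 → (13, 'aabbbaabbaababbabbaba')
  8 → (31, 'aba')
  9 → (10, 'abaaabbbaabbaababbabbaba')
  10 → (23, 'ababbabbaba')
  11 → (5, 'abbaaabaaabbbaabbaababbabbaba')
  12 → (19, 'abbaababbabbaba')
  13 → (1, 'abbaabbaaabaaabbbaabbaababbabbaba')
  14 → (28, 'abbaba')
  15 → (25, 'abbabbaba')
  16 → (14, 'abbbaabbaababbabbaba')
  17 → (32, 'ba')
  18 → (7, 'baaabaaabbbaabbaababbabbaba')
  19 → (11, 'baaabbbaabbaababbabbaba')
  20 → (21, 'baababbabbaba')
  21 → (3, 'baabbaaabaaabbbaabbaababbabbaba')
  22 → (17, 'baabbaababbabbaba')
  23 → (30, 'baba')
  24 → (0, 'babbaabbaaabaaabbbaabbaababbabbaba')
  25 → (27, 'babbaba')
  26 → (24, 'babbabbaba')
  27 → (6, 'bbaaabaaabbbaabbaababbabbaba')
  28 → (20, 'bbaababbabbaba')
  29 → (2, 'bbaabbaaabaaabbbaabbaababbabbaba')
  30 → (16, 'bbaabbaababbabbaba')
  31 → (29, 'bbaba')
  32 → (26, 'bbabbaba')
  33 → (15, 'bbbaabbaababbabbaba')

[33, 8, 12, 9, 22, 4, 18, 13, 31, 10, 23, 5, 19, 1, 28, 25, 14, 32, 7, 11, 21, 3, 17, 30, 0, 27, 24, 6, 20, 2, 16, 29, 26, 15]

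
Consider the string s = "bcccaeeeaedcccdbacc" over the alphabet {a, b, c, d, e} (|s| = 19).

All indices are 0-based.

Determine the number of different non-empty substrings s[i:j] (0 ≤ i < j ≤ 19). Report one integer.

169

sorted suffixes:
  #0 SA[0]=16  'acc'
  #1 SA[1]=8  'aedcccdbacc'
  #2 SA[2]=4  'aeeeaedcccdbacc'
  #3 SA[3]=15  'bacc'
  #4 SA[4]=0  'bcccaeeeaedcccdbacc'
  #5 SA[5]=18  'c'
  #6 SA[6]=3  'caeeeaedcccdbacc'
  #7 SA[7]=17  'cc'
  #8 SA[8]=2  'ccaeeeaedcccdbacc'
  #9 SA[9]=1  'cccaeeeaedcccdbacc'
  #10 SA[10]=11  'cccdbacc'
  #11 SA[11]=12  'ccdbacc'
  #12 SA[12]=13  'cdbacc'
  #13 SA[13]=14  'dbacc'
  #14 SA[14]=10  'dcccdbacc'
  #15 SA[15]=7  'eaedcccdbacc'
  #16 SA[16]=9  'edcccdbacc'
  #17 SA[17]=6  'eeaedcccdbacc'
  #18 SA[18]=5  'eeeaedcccdbacc'

SA = [16, 8, 4, 15, 0, 18, 3, 17, 2, 1, 11, 12, 13, 14, 10, 7, 9, 6, 5]
rank  pair      lcp
   1  s[16:],s[8:]  1  'a'
   2  s[8:],s[4:]  2  'ae'
   3  s[4:],s[15:]  0  ''
   4  s[15:],s[0:]  1  'b'
   5  s[0:],s[18:]  0  ''
   6  s[18:],s[3:]  1  'c'
   7  s[3:],s[17:]  1  'c'
   8  s[17:],s[2:]  2  'cc'
   9  s[2:],s[1:]  2  'cc'
  10  s[1:],s[11:]  3  'ccc'
  11  s[11:],s[12:]  2  'cc'
  12  s[12:],s[13:]  1  'c'
  13  s[13:],s[14:]  0  ''
  14  s[14:],s[10:]  1  'd'
  15  s[10:],s[7:]  0  ''
  16  s[7:],s[9:]  1  'e'
  17  s[9:],s[6:]  1  'e'
  18  s[6:],s[5:]  2  'ee'

n(n+1)/2 = 19·20/2 = 190
Σ LCP = 0 + 1 + 2 + 0 + 1 + 0 + 1 + 1 + 2 + 2 + 3 + 2 + 1 + 0 + 1 + 0 + 1 + 1 + 2 = 21
distinct = 190 − 21 = 169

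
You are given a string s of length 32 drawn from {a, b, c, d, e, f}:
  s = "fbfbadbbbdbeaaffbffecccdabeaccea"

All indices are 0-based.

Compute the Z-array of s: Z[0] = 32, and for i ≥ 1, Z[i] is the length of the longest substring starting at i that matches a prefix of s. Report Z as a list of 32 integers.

Z[0]=32
i=1: i≥r, start 0; Z[1]=0
i=2: i≥r, start 0; Z[2]=2 grow→box=[2,4)
i=3: min(r-i=1, Z[1]=0)=0; Z[3]=0
i=4: i≥r, start 0; Z[4]=0
i=5: i≥r, start 0; Z[5]=0
i=6: i≥r, start 0; Z[6]=0
i=7: i≥r, start 0; Z[7]=0
i=8: i≥r, start 0; Z[8]=0
i=9: i≥r, start 0; Z[9]=0
i=10: i≥r, start 0; Z[10]=0
i=11: i≥r, start 0; Z[11]=0
i=12: i≥r, start 0; Z[12]=0
i=13: i≥r, start 0; Z[13]=0
i=14: i≥r, start 0; Z[14]=1 grow→box=[14,15)
i=15: i≥r, start 0; Z[15]=3 grow→box=[15,18)
i=16: min(r-i=2, Z[1]=0)=0; Z[16]=0
i=17: min(r-i=1, Z[2]=2)=1; Z[17]=1
i=18: i≥r, start 0; Z[18]=1 grow→box=[18,19)
i=19: i≥r, start 0; Z[19]=0
i=20: i≥r, start 0; Z[20]=0
i=21: i≥r, start 0; Z[21]=0
i=22: i≥r, start 0; Z[22]=0
i=23: i≥r, start 0; Z[23]=0
i=24: i≥r, start 0; Z[24]=0
i=25: i≥r, start 0; Z[25]=0
i=26: i≥r, start 0; Z[26]=0
i=27: i≥r, start 0; Z[27]=0
i=28: i≥r, start 0; Z[28]=0
i=29: i≥r, start 0; Z[29]=0
i=30: i≥r, start 0; Z[30]=0
i=31: i≥r, start 0; Z[31]=0

[32, 0, 2, 0, 0, 0, 0, 0, 0, 0, 0, 0, 0, 0, 1, 3, 0, 1, 1, 0, 0, 0, 0, 0, 0, 0, 0, 0, 0, 0, 0, 0]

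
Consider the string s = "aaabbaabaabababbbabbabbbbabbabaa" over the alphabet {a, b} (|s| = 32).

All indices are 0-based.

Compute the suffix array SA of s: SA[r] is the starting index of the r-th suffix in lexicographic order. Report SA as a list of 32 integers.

rank | idx | suffix
   0 |  31 | a
   1 |  30 | aa
   2 |   0 | aaabbaabaabababbbabbabbbbabbabaa
   3 |   5 | aabaabababbbabbabbbbabbabaa
   4 |   8 | aabababbbabbabbbbabbabaa
   5 |   1 | aabbaabaabababbbabbabbbbabbabaa
   6 |  28 | abaa
   7 |   6 | abaabababbbabbabbbbabbabaa
   8 |   9 | abababbbabbabbbbabbabaa
   9 |  11 | ababbbabbabbbbabbabaa
  10 |   2 | abbaabaabababbbabbabbbbabbabaa
  11 |  25 | abbabaa
  12 |  17 | abbabbbbabbabaa
  13 |  13 | abbbabbabbbbabbabaa
  14 |  20 | abbbbabbabaa
  15 |  29 | baa
  16 |   4 | baabaabababbbabbabbbbabbabaa
  17 |   7 | baabababbbabbabbbbabbabaa
  18 |  27 | babaa
  19 |  10 | bababbbabbabbbbabbabaa
  20 |  24 | babbabaa
  21 |  16 | babbabbbbabbabaa
  22 |  12 | babbbabbabbbbabbabaa
  23 |  19 | babbbbabbabaa
  24 |   3 | bbaabaabababbbabbabbbbabbabaa
  25 |  26 | bbabaa
  26 |  23 | bbabbabaa
  27 |  15 | bbabbabbbbabbabaa
  28 |  18 | bbabbbbabbabaa
  29 |  22 | bbbabbabaa
  30 |  14 | bbbabbabbbbabbabaa
  31 |  21 | bbbbabbabaa

[31, 30, 0, 5, 8, 1, 28, 6, 9, 11, 2, 25, 17, 13, 20, 29, 4, 7, 27, 10, 24, 16, 12, 19, 3, 26, 23, 15, 18, 22, 14, 21]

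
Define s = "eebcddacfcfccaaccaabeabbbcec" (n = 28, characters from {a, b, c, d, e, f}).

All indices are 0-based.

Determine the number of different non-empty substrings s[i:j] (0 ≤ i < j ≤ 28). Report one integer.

371

rank | idx | suffix
   0 |  17 | aabeabbbcec
   1 |  13 | aaccaabeabbbcec
   2 |  21 | abbbcec
   3 |  18 | abeabbbcec
   4 |  14 | accaabeabbbcec
   5 |   6 | acfcfccaaccaabeabbbcec
   6 |  22 | bbbcec
   7 |  23 | bbcec
   8 |   2 | bcddacfcfccaaccaabeabbbcec
   9 |  24 | bcec
  10 |  19 | beabbbcec
  11 |  27 | c
  12 |  16 | caabeabbbcec
  13 |  12 | caaccaabeabbbcec
  14 |  15 | ccaabeabbbcec
  15 |  11 | ccaaccaabeabbbcec
  16 |   3 | cddacfcfccaaccaabeabbbcec
  17 |  25 | cec
  18 |   9 | cfccaaccaabeabbbcec
  19 |   7 | cfcfccaaccaabeabbbcec
  20 |   5 | dacfcfccaaccaabeabbbcec
  21 |   4 | ddacfcfccaaccaabeabbbcec
  22 |  20 | eabbbcec
  23 |   1 | ebcddacfcfccaaccaabeabbbcec
  24 |  26 | ec
  25 |   0 | eebcddacfcfccaaccaabeabbbcec
  26 |  10 | fccaaccaabeabbbcec
  27 |   8 | fcfccaaccaabeabbbcec

SA = [17, 13, 21, 18, 14, 6, 22, 23, 2, 24, 19, 27, 16, 12, 15, 11, 3, 25, 9, 7, 5, 4, 20, 1, 26, 0, 10, 8]
i: (SA[i-1],SA[i]) lcp shared
  1: (17,13) 2 'aa'
  2: (13,21) 1 'a'
  3: (21,18) 2 'ab'
  4: (18,14) 1 'a'
  5: (14,6) 2 'ac'
  6: (6,22) 0 ''
  7: (22,23) 2 'bb'
  8: (23,2) 1 'b'
  9: (2,24) 2 'bc'
  10: (24,19) 1 'b'
  11: (19,27) 0 ''
  12: (27,16) 1 'c'
  13: (16,12) 3 'caa'
  14: (12,15) 1 'c'
  15: (15,11) 4 'ccaa'
  16: (11,3) 1 'c'
  17: (3,25) 1 'c'
  18: (25,9) 1 'c'
  19: (9,7) 3 'cfc'
  20: (7,5) 0 ''
  21: (5,4) 1 'd'
  22: (4,20) 0 ''
  23: (20,1) 1 'e'
  24: (1,26) 1 'e'
  25: (26,0) 1 'e'
  26: (0,10) 0 ''
  27: (10,8) 2 'fc'

n(n+1)/2 = 28·29/2 = 406
Σ LCP = 0 + 2 + 1 + 2 + 1 + 2 + 0 + 2 + 1 + 2 + 1 + 0 + 1 + 3 + 1 + 4 + 1 + 1 + 1 + 3 + 0 + 1 + 0 + 1 + 1 + 1 + 0 + 2 = 35
distinct = 406 − 35 = 371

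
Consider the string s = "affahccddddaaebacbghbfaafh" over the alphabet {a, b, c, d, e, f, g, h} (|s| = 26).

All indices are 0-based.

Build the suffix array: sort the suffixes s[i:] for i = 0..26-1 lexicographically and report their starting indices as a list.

rank | idx | suffix
   0 |  11 | aaebacbghbfaafh
   1 |  22 | aafh
   2 |  15 | acbghbfaafh
   3 |  12 | aebacbghbfaafh
   4 |   0 | affahccddddaaebacbghbfaafh
   5 |  23 | afh
   6 |   3 | ahccddddaaebacbghbfaafh
   7 |  14 | bacbghbfaafh
   8 |  20 | bfaafh
   9 |  17 | bghbfaafh
  10 |  16 | cbghbfaafh
  11 |   5 | ccddddaaebacbghbfaafh
  12 |   6 | cddddaaebacbghbfaafh
  13 |  10 | daaebacbghbfaafh
  14 |   9 | ddaaebacbghbfaafh
  15 |   8 | dddaaebacbghbfaafh
  16 |   7 | ddddaaebacbghbfaafh
  17 |  13 | ebacbghbfaafh
  18 |  21 | faafh
  19 |   2 | fahccddddaaebacbghbfaafh
  20 |   1 | ffahccddddaaebacbghbfaafh
  21 |  24 | fh
  22 |  18 | ghbfaafh
  23 |  25 | h
  24 |  19 | hbfaafh
  25 |   4 | hccddddaaebacbghbfaafh

[11, 22, 15, 12, 0, 23, 3, 14, 20, 17, 16, 5, 6, 10, 9, 8, 7, 13, 21, 2, 1, 24, 18, 25, 19, 4]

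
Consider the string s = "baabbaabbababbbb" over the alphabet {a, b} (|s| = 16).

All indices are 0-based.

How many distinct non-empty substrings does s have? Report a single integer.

rank→(start, suffix):
  0 → (1, 'aabbaabbababbbb')
  1 → (5, 'aabbababbbb')
  2 → (9, 'ababbbb')
  3 → (2, 'abbaabbababbbb')
  4 → (6, 'abbababbbb')
  5 → (11, 'abbbb')
  6 → (15, 'b')
  7 → (0, 'baabbaabbababbbb')
  8 → (4, 'baabbababbbb')
  9 → (8, 'bababbbb')
  10 → (10, 'babbbb')
  11 → (14, 'bb')
  12 → (3, 'bbaabbababbbb')
  13 → (7, 'bbababbbb')
  14 → (13, 'bbb')
  15 → (12, 'bbbb')

SA = [1, 5, 9, 2, 6, 11, 15, 0, 4, 8, 10, 14, 3, 7, 13, 12]
rank  pair      lcp
   1  s[1:],s[5:]  5  'aabba'
   2  s[5:],s[9:]  1  'a'
   3  s[9:],s[2:]  2  'ab'
   4  s[2:],s[6:]  4  'abba'
   5  s[6:],s[11:]  3  'abb'
   6  s[11:],s[15:]  0  ''
   7  s[15:],s[0:]  1  'b'
   8  s[0:],s[4:]  6  'baabba'
   9  s[4:],s[8:]  2  'ba'
  10  s[8:],s[10:]  3  'bab'
  11  s[10:],s[14:]  1  'b'
  12  s[14:],s[3:]  2  'bb'
  13  s[3:],s[7:]  3  'bba'
  14  s[7:],s[13:]  2  'bb'
  15  s[13:],s[12:]  3  'bbb'

n(n+1)/2 = 16·17/2 = 136
Σ LCP = 0 + 5 + 1 + 2 + 4 + 3 + 0 + 1 + 6 + 2 + 3 + 1 + 2 + 3 + 2 + 3 = 38
distinct = 136 − 38 = 98

98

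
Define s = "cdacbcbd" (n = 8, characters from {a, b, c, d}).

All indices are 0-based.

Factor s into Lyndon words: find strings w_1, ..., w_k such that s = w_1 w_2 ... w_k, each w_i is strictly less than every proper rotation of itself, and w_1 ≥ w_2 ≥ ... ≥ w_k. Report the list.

emit factor 1: 'cd' (i=0, period=2)
emit factor 2: 'acbcbd' (i=2, period=6)

["cd", "acbcbd"]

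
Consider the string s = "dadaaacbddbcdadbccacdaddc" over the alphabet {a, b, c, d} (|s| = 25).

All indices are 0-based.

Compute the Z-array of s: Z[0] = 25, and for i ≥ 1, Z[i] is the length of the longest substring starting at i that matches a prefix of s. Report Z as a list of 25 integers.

[25, 0, 2, 0, 0, 0, 0, 0, 1, 1, 0, 0, 3, 0, 1, 0, 0, 0, 0, 0, 3, 0, 1, 1, 0]

Z[0]=25
i=1: i≥r, start 0; Z[1]=0
i=2: i≥r, start 0; Z[2]=2 extend→box=[2,4)
i=3: min(r-i=1, Z[1]=0)=0; Z[3]=0
i=4: i≥r, start 0; Z[4]=0
i=5: i≥r, start 0; Z[5]=0
i=6: i≥r, start 0; Z[6]=0
i=7: i≥r, start 0; Z[7]=0
i=8: i≥r, start 0; Z[8]=1 extend→box=[8,9)
i=9: i≥r, start 0; Z[9]=1 extend→box=[9,10)
i=10: i≥r, start 0; Z[10]=0
i=11: i≥r, start 0; Z[11]=0
i=12: i≥r, start 0; Z[12]=3 extend→box=[12,15)
i=13: min(r-i=2, Z[1]=0)=0; Z[13]=0
i=14: min(r-i=1, Z[2]=2)=1; Z[14]=1
i=15: i≥r, start 0; Z[15]=0
i=16: i≥r, start 0; Z[16]=0
i=17: i≥r, start 0; Z[17]=0
i=18: i≥r, start 0; Z[18]=0
i=19: i≥r, start 0; Z[19]=0
i=20: i≥r, start 0; Z[20]=3 extend→box=[20,23)
i=21: min(r-i=2, Z[1]=0)=0; Z[21]=0
i=22: min(r-i=1, Z[2]=2)=1; Z[22]=1
i=23: i≥r, start 0; Z[23]=1 extend→box=[23,24)
i=24: i≥r, start 0; Z[24]=0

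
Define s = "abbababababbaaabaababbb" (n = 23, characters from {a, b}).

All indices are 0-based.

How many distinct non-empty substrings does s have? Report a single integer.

209

sorted suffixes:
  #0 SA[0]=12  'aaabaababbb'
  #1 SA[1]=13  'aabaababbb'
  #2 SA[2]=16  'aababbb'
  #3 SA[3]=14  'abaababbb'
  #4 SA[4]=3  'ababababbaaabaababbb'
  #5 SA[5]=5  'abababbaaabaababbb'
  #6 SA[6]=7  'ababbaaabaababbb'
  #7 SA[7]=17  'ababbb'
  #8 SA[8]=9  'abbaaabaababbb'
  #9 SA[9]=0  'abbababababbaaabaababbb'
  #10 SA[10]=19  'abbb'
  #11 SA[11]=22  'b'
  #12 SA[12]=11  'baaabaababbb'
  #13 SA[13]=15  'baababbb'
  #14 SA[14]=2  'bababababbaaabaababbb'
  #15 SA[15]=4  'babababbaaabaababbb'
  #16 SA[16]=6  'bababbaaabaababbb'
  #17 SA[17]=8  'babbaaabaababbb'
  #18 SA[18]=18  'babbb'
  #19 SA[19]=21  'bb'
  #20 SA[20]=10  'bbaaabaababbb'
  #21 SA[21]=1  'bbababababbaaabaababbb'
  #22 SA[22]=20  'bbb'

SA = [12, 13, 16, 14, 3, 5, 7, 17, 9, 0, 19, 22, 11, 15, 2, 4, 6, 8, 18, 21, 10, 1, 20]
i: (SA[i-1],SA[i]) lcp shared
  1: (12,13) 2 'aa'
  2: (13,16) 4 'aaba'
  3: (16,14) 1 'a'
  4: (14,3) 3 'aba'
  5: (3,5) 6 'ababab'
  6: (5,7) 4 'abab'
  7: (7,17) 5 'ababb'
  8: (17,9) 2 'ab'
  9: (9,0) 4 'abba'
  10: (0,19) 3 'abb'
  11: (19,22) 0 ''
  12: (22,11) 1 'b'
  13: (11,15) 3 'baa'
  14: (15,2) 2 'ba'
  15: (2,4) 7 'bababab'
  16: (4,6) 5 'babab'
  17: (6,8) 3 'bab'
  18: (8,18) 4 'babb'
  19: (18,21) 1 'b'
  20: (21,10) 2 'bb'
  21: (10,1) 3 'bba'
  22: (1,20) 2 'bb'

n(n+1)/2 = 23·24/2 = 276
Σ LCP = 0 + 2 + 4 + 1 + 3 + 6 + 4 + 5 + 2 + 4 + 3 + 0 + 1 + 3 + 2 + 7 + 5 + 3 + 4 + 1 + 2 + 3 + 2 = 67
distinct = 276 − 67 = 209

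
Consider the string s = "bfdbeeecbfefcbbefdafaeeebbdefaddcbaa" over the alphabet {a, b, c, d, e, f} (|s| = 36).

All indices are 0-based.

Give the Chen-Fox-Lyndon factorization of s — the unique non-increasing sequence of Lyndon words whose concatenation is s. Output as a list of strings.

emit factor 1: 'bfd' (i=0, period=3)
emit factor 2: 'beeecbfefc' (i=3, period=10)
emit factor 3: 'bbefd' (i=13, period=5)
emit factor 4: 'af' (i=18, period=2)
emit factor 5: 'aeeebbdef' (i=20, period=9)
emit factor 6: 'addcb' (i=29, period=5)
emit factor 7: 'a' (i=34, period=1)
emit factor 8: 'a' (i=35, period=1)

["bfd", "beeecbfefc", "bbefd", "af", "aeeebbdef", "addcb", "a", "a"]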